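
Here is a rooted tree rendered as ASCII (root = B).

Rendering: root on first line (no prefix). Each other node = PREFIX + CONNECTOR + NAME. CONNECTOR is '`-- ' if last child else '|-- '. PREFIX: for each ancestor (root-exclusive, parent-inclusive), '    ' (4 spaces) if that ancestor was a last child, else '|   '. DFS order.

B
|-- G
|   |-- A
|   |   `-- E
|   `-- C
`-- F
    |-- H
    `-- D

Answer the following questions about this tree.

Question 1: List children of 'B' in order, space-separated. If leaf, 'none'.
Node B's children (from adjacency): G, F

Answer: G F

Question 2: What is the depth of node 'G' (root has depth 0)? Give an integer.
Path from root to G: B -> G
Depth = number of edges = 1

Answer: 1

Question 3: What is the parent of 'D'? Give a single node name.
Scan adjacency: D appears as child of F

Answer: F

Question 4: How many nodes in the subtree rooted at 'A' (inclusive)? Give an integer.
Subtree rooted at A contains: A, E
Count = 2

Answer: 2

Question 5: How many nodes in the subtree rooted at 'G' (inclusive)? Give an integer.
Answer: 4

Derivation:
Subtree rooted at G contains: A, C, E, G
Count = 4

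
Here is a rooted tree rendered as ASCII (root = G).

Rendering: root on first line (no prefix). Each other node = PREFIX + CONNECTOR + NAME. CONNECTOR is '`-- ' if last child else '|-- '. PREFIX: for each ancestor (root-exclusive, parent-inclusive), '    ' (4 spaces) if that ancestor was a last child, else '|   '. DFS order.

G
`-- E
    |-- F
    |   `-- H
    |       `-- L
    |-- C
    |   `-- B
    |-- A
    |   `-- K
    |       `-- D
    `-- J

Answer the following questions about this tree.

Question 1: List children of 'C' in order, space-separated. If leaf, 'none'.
Answer: B

Derivation:
Node C's children (from adjacency): B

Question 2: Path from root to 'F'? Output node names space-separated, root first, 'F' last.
Walk down from root: G -> E -> F

Answer: G E F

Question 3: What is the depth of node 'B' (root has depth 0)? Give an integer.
Answer: 3

Derivation:
Path from root to B: G -> E -> C -> B
Depth = number of edges = 3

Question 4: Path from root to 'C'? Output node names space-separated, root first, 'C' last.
Walk down from root: G -> E -> C

Answer: G E C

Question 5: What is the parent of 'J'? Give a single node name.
Answer: E

Derivation:
Scan adjacency: J appears as child of E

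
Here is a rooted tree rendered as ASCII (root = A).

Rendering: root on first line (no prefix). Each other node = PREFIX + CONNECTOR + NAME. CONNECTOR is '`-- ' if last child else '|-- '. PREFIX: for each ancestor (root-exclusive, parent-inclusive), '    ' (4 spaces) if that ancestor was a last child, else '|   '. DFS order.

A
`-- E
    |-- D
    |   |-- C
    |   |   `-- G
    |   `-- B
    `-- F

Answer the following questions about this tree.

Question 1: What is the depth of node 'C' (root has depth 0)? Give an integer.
Path from root to C: A -> E -> D -> C
Depth = number of edges = 3

Answer: 3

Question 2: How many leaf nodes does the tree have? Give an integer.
Answer: 3

Derivation:
Leaves (nodes with no children): B, F, G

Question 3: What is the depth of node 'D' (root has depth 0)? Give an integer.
Path from root to D: A -> E -> D
Depth = number of edges = 2

Answer: 2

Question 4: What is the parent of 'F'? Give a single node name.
Answer: E

Derivation:
Scan adjacency: F appears as child of E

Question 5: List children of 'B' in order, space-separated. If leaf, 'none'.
Node B's children (from adjacency): (leaf)

Answer: none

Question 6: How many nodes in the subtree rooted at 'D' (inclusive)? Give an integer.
Answer: 4

Derivation:
Subtree rooted at D contains: B, C, D, G
Count = 4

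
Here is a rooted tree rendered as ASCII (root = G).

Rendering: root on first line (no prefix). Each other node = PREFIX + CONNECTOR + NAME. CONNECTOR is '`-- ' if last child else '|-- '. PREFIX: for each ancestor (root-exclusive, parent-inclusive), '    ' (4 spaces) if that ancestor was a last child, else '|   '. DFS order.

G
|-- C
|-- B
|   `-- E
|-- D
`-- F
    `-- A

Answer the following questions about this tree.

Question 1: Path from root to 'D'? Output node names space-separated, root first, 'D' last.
Answer: G D

Derivation:
Walk down from root: G -> D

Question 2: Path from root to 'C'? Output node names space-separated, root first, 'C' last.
Walk down from root: G -> C

Answer: G C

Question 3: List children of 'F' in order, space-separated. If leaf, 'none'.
Answer: A

Derivation:
Node F's children (from adjacency): A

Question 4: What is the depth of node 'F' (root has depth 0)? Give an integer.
Path from root to F: G -> F
Depth = number of edges = 1

Answer: 1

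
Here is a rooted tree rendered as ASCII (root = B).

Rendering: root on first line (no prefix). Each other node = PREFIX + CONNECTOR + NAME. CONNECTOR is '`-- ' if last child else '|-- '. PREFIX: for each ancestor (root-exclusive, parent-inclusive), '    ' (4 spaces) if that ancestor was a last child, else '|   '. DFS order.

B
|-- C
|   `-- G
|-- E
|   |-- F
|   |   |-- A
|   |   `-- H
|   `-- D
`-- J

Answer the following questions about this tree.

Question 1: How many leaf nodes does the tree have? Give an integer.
Answer: 5

Derivation:
Leaves (nodes with no children): A, D, G, H, J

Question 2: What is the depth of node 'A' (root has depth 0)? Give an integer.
Answer: 3

Derivation:
Path from root to A: B -> E -> F -> A
Depth = number of edges = 3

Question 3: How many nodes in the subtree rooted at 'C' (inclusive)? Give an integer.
Answer: 2

Derivation:
Subtree rooted at C contains: C, G
Count = 2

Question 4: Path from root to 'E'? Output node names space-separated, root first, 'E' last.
Answer: B E

Derivation:
Walk down from root: B -> E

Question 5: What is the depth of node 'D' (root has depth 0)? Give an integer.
Answer: 2

Derivation:
Path from root to D: B -> E -> D
Depth = number of edges = 2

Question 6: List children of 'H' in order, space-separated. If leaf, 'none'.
Node H's children (from adjacency): (leaf)

Answer: none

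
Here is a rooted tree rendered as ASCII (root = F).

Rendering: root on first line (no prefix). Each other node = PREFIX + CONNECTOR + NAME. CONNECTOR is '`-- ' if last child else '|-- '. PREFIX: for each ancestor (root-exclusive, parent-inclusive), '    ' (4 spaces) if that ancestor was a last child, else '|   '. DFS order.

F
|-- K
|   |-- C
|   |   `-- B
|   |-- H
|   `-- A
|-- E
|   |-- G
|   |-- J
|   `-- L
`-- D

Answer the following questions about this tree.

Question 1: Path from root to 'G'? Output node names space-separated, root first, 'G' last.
Walk down from root: F -> E -> G

Answer: F E G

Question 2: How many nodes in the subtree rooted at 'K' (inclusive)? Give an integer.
Answer: 5

Derivation:
Subtree rooted at K contains: A, B, C, H, K
Count = 5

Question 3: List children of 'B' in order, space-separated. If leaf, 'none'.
Node B's children (from adjacency): (leaf)

Answer: none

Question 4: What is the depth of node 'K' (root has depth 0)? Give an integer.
Answer: 1

Derivation:
Path from root to K: F -> K
Depth = number of edges = 1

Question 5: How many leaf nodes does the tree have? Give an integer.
Leaves (nodes with no children): A, B, D, G, H, J, L

Answer: 7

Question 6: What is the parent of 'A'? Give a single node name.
Answer: K

Derivation:
Scan adjacency: A appears as child of K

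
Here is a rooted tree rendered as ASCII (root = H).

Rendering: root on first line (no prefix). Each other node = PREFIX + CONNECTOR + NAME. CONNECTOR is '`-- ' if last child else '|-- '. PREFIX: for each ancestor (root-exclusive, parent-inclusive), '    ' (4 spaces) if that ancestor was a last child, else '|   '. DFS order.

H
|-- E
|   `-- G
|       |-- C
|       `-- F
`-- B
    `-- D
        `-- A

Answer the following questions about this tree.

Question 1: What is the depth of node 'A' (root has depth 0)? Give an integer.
Path from root to A: H -> B -> D -> A
Depth = number of edges = 3

Answer: 3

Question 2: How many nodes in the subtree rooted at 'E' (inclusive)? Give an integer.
Subtree rooted at E contains: C, E, F, G
Count = 4

Answer: 4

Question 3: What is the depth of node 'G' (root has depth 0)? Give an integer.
Path from root to G: H -> E -> G
Depth = number of edges = 2

Answer: 2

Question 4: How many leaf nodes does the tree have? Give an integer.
Answer: 3

Derivation:
Leaves (nodes with no children): A, C, F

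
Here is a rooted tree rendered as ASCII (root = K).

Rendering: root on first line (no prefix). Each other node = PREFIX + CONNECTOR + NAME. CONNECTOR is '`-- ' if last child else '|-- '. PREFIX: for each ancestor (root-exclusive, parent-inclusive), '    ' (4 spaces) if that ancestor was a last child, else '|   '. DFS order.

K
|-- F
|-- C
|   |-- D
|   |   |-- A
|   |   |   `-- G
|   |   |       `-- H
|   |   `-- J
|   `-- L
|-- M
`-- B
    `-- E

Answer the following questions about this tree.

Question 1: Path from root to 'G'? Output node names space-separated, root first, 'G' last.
Answer: K C D A G

Derivation:
Walk down from root: K -> C -> D -> A -> G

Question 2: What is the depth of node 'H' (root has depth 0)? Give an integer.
Answer: 5

Derivation:
Path from root to H: K -> C -> D -> A -> G -> H
Depth = number of edges = 5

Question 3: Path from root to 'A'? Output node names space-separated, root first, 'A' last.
Answer: K C D A

Derivation:
Walk down from root: K -> C -> D -> A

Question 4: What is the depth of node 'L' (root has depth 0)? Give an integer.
Path from root to L: K -> C -> L
Depth = number of edges = 2

Answer: 2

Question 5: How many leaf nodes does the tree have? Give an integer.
Answer: 6

Derivation:
Leaves (nodes with no children): E, F, H, J, L, M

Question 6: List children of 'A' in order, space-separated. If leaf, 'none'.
Answer: G

Derivation:
Node A's children (from adjacency): G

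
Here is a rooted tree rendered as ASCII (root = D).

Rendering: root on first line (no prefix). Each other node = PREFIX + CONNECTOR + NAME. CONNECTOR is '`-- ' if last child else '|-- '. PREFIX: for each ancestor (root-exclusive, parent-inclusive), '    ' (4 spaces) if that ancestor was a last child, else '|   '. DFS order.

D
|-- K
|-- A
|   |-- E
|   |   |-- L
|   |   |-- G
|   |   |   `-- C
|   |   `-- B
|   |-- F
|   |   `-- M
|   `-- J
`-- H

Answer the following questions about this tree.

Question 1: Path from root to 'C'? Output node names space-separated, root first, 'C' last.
Answer: D A E G C

Derivation:
Walk down from root: D -> A -> E -> G -> C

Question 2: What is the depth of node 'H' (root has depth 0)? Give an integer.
Answer: 1

Derivation:
Path from root to H: D -> H
Depth = number of edges = 1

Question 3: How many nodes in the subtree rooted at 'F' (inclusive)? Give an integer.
Subtree rooted at F contains: F, M
Count = 2

Answer: 2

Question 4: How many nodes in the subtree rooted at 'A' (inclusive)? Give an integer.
Subtree rooted at A contains: A, B, C, E, F, G, J, L, M
Count = 9

Answer: 9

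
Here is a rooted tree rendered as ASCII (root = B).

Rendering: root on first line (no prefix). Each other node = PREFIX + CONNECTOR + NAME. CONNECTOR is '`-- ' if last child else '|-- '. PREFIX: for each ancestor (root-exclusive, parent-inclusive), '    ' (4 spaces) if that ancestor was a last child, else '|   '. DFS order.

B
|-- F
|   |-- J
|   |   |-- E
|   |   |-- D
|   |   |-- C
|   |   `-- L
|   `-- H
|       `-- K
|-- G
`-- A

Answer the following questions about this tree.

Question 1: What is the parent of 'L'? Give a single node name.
Answer: J

Derivation:
Scan adjacency: L appears as child of J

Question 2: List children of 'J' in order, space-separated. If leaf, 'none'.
Answer: E D C L

Derivation:
Node J's children (from adjacency): E, D, C, L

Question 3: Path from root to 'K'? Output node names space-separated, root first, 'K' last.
Answer: B F H K

Derivation:
Walk down from root: B -> F -> H -> K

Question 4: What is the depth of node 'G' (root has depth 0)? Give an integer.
Answer: 1

Derivation:
Path from root to G: B -> G
Depth = number of edges = 1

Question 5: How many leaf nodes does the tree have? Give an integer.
Answer: 7

Derivation:
Leaves (nodes with no children): A, C, D, E, G, K, L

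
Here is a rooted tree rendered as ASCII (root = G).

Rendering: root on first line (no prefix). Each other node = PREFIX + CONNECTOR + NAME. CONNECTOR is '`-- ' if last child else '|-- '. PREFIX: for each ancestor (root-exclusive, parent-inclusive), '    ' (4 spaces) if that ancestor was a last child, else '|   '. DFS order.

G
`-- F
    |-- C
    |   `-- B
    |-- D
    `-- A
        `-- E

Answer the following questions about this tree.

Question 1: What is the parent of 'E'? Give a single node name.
Answer: A

Derivation:
Scan adjacency: E appears as child of A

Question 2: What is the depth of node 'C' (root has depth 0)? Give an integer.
Answer: 2

Derivation:
Path from root to C: G -> F -> C
Depth = number of edges = 2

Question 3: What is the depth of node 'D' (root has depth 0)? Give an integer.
Path from root to D: G -> F -> D
Depth = number of edges = 2

Answer: 2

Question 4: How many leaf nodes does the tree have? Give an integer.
Leaves (nodes with no children): B, D, E

Answer: 3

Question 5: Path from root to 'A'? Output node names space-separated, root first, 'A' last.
Walk down from root: G -> F -> A

Answer: G F A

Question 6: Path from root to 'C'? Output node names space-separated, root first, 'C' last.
Answer: G F C

Derivation:
Walk down from root: G -> F -> C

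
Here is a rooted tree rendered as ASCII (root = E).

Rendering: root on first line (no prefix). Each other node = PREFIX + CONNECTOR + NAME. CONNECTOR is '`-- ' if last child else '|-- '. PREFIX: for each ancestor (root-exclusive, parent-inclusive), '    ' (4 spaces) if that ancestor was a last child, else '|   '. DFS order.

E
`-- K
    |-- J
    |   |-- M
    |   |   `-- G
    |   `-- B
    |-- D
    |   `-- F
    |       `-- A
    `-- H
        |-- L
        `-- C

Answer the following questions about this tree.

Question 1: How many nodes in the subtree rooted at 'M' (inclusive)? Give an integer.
Answer: 2

Derivation:
Subtree rooted at M contains: G, M
Count = 2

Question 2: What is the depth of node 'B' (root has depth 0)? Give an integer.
Path from root to B: E -> K -> J -> B
Depth = number of edges = 3

Answer: 3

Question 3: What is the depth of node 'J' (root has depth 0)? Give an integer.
Path from root to J: E -> K -> J
Depth = number of edges = 2

Answer: 2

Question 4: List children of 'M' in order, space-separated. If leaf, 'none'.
Node M's children (from adjacency): G

Answer: G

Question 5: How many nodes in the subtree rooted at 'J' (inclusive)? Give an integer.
Subtree rooted at J contains: B, G, J, M
Count = 4

Answer: 4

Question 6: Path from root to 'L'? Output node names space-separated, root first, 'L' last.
Answer: E K H L

Derivation:
Walk down from root: E -> K -> H -> L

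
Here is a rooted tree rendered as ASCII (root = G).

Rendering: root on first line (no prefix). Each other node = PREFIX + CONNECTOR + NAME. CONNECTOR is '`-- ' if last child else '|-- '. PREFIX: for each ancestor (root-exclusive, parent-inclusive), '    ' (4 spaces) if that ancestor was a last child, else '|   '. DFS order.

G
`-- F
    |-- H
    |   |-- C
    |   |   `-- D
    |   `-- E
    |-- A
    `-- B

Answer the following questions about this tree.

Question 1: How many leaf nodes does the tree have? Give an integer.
Leaves (nodes with no children): A, B, D, E

Answer: 4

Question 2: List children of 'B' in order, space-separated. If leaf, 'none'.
Node B's children (from adjacency): (leaf)

Answer: none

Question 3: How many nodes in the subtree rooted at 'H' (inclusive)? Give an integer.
Answer: 4

Derivation:
Subtree rooted at H contains: C, D, E, H
Count = 4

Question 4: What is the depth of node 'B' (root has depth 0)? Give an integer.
Path from root to B: G -> F -> B
Depth = number of edges = 2

Answer: 2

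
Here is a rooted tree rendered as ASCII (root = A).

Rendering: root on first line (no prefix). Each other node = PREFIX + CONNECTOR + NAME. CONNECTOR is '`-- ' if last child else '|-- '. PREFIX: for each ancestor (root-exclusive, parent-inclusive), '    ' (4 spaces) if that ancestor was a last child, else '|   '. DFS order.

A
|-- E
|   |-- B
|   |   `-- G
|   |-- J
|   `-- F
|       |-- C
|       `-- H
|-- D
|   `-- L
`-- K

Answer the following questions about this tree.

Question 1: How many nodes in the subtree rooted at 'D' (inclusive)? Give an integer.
Answer: 2

Derivation:
Subtree rooted at D contains: D, L
Count = 2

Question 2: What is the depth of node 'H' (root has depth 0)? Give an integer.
Path from root to H: A -> E -> F -> H
Depth = number of edges = 3

Answer: 3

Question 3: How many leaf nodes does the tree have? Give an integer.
Answer: 6

Derivation:
Leaves (nodes with no children): C, G, H, J, K, L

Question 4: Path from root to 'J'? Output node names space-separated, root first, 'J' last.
Answer: A E J

Derivation:
Walk down from root: A -> E -> J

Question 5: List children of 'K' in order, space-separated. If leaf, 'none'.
Answer: none

Derivation:
Node K's children (from adjacency): (leaf)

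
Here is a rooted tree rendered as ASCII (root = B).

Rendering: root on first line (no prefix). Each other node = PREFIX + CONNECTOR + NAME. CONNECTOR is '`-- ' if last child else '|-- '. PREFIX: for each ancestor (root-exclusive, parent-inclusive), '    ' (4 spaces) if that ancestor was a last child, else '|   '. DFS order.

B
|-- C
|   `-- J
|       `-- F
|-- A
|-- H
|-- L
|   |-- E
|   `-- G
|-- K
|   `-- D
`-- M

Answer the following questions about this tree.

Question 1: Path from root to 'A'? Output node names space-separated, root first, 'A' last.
Walk down from root: B -> A

Answer: B A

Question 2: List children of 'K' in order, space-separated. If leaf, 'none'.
Answer: D

Derivation:
Node K's children (from adjacency): D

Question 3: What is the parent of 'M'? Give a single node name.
Answer: B

Derivation:
Scan adjacency: M appears as child of B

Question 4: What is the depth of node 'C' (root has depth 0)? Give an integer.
Answer: 1

Derivation:
Path from root to C: B -> C
Depth = number of edges = 1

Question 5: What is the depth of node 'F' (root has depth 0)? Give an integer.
Answer: 3

Derivation:
Path from root to F: B -> C -> J -> F
Depth = number of edges = 3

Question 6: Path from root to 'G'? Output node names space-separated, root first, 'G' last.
Walk down from root: B -> L -> G

Answer: B L G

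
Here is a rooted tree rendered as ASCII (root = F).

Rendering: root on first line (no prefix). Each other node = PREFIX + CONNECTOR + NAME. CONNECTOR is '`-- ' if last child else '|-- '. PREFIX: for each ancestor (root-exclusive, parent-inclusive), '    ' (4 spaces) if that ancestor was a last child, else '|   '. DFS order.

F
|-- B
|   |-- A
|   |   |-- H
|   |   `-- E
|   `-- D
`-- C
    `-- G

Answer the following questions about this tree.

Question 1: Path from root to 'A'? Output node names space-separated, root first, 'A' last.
Answer: F B A

Derivation:
Walk down from root: F -> B -> A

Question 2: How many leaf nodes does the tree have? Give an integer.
Leaves (nodes with no children): D, E, G, H

Answer: 4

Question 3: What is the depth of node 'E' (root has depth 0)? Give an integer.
Path from root to E: F -> B -> A -> E
Depth = number of edges = 3

Answer: 3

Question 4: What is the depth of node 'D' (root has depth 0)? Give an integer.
Path from root to D: F -> B -> D
Depth = number of edges = 2

Answer: 2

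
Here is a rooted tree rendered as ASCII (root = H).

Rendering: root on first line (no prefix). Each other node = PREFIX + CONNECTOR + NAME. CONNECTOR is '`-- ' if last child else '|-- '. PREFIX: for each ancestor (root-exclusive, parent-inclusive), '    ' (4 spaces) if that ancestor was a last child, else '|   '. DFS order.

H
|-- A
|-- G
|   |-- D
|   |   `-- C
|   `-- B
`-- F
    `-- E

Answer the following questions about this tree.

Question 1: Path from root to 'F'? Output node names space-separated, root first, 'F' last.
Answer: H F

Derivation:
Walk down from root: H -> F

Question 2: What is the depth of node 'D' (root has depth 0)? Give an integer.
Path from root to D: H -> G -> D
Depth = number of edges = 2

Answer: 2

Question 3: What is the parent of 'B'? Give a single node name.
Scan adjacency: B appears as child of G

Answer: G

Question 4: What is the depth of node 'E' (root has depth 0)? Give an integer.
Answer: 2

Derivation:
Path from root to E: H -> F -> E
Depth = number of edges = 2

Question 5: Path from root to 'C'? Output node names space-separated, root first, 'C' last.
Answer: H G D C

Derivation:
Walk down from root: H -> G -> D -> C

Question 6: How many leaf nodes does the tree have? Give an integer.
Answer: 4

Derivation:
Leaves (nodes with no children): A, B, C, E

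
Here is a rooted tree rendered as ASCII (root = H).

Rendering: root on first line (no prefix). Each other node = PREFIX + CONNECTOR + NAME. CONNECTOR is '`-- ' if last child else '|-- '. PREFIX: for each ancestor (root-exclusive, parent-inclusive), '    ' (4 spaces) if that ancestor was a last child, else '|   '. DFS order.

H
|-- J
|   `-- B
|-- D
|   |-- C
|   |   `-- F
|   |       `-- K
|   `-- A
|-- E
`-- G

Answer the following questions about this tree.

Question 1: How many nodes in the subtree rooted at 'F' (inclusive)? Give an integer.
Answer: 2

Derivation:
Subtree rooted at F contains: F, K
Count = 2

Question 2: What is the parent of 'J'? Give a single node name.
Answer: H

Derivation:
Scan adjacency: J appears as child of H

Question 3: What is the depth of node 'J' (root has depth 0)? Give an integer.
Answer: 1

Derivation:
Path from root to J: H -> J
Depth = number of edges = 1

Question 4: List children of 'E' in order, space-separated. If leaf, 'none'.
Node E's children (from adjacency): (leaf)

Answer: none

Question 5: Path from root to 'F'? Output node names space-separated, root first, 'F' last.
Answer: H D C F

Derivation:
Walk down from root: H -> D -> C -> F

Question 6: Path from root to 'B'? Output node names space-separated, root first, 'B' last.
Answer: H J B

Derivation:
Walk down from root: H -> J -> B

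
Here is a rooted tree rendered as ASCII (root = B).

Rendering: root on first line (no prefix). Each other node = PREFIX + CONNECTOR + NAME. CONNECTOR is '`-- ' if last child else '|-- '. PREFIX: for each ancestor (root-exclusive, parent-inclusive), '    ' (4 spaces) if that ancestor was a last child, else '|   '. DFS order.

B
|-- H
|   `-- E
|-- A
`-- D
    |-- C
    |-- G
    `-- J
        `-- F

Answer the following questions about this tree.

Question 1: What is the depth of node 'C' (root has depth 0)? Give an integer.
Path from root to C: B -> D -> C
Depth = number of edges = 2

Answer: 2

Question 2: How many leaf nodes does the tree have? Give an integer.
Leaves (nodes with no children): A, C, E, F, G

Answer: 5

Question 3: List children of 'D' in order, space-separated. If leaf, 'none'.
Node D's children (from adjacency): C, G, J

Answer: C G J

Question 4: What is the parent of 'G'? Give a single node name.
Answer: D

Derivation:
Scan adjacency: G appears as child of D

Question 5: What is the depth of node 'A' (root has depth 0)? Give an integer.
Answer: 1

Derivation:
Path from root to A: B -> A
Depth = number of edges = 1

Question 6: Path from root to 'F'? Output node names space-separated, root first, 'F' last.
Walk down from root: B -> D -> J -> F

Answer: B D J F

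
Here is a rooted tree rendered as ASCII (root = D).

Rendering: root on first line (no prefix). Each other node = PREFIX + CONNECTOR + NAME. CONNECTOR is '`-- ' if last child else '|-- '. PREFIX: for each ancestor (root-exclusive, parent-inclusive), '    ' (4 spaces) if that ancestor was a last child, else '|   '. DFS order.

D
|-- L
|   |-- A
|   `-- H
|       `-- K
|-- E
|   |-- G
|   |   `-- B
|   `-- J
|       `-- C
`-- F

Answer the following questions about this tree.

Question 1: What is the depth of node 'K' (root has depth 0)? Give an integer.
Path from root to K: D -> L -> H -> K
Depth = number of edges = 3

Answer: 3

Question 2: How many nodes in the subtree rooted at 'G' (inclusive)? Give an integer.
Answer: 2

Derivation:
Subtree rooted at G contains: B, G
Count = 2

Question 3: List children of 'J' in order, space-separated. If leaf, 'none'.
Answer: C

Derivation:
Node J's children (from adjacency): C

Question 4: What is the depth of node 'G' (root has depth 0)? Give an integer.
Path from root to G: D -> E -> G
Depth = number of edges = 2

Answer: 2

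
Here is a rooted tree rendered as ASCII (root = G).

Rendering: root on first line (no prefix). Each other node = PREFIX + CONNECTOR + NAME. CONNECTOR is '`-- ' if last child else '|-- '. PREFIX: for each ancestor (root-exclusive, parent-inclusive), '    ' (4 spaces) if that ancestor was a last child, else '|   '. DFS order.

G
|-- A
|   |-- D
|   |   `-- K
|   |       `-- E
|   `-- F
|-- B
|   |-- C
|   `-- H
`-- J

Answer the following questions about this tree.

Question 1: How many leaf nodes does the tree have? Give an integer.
Leaves (nodes with no children): C, E, F, H, J

Answer: 5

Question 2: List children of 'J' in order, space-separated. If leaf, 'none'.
Node J's children (from adjacency): (leaf)

Answer: none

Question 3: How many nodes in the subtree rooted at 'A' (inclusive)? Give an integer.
Subtree rooted at A contains: A, D, E, F, K
Count = 5

Answer: 5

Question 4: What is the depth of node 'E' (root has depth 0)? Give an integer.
Answer: 4

Derivation:
Path from root to E: G -> A -> D -> K -> E
Depth = number of edges = 4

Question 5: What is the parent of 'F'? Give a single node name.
Scan adjacency: F appears as child of A

Answer: A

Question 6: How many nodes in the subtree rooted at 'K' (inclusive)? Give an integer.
Subtree rooted at K contains: E, K
Count = 2

Answer: 2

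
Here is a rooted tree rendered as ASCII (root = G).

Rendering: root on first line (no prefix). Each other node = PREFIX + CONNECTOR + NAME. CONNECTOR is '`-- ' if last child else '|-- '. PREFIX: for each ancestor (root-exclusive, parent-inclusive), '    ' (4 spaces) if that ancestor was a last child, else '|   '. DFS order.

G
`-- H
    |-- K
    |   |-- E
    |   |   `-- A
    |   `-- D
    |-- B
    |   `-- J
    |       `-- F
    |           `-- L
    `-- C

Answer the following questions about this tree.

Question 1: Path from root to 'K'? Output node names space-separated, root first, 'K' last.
Walk down from root: G -> H -> K

Answer: G H K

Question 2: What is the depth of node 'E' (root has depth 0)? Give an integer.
Answer: 3

Derivation:
Path from root to E: G -> H -> K -> E
Depth = number of edges = 3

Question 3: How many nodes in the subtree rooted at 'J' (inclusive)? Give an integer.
Subtree rooted at J contains: F, J, L
Count = 3

Answer: 3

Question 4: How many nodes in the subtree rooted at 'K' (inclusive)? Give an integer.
Subtree rooted at K contains: A, D, E, K
Count = 4

Answer: 4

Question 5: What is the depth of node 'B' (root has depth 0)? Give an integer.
Path from root to B: G -> H -> B
Depth = number of edges = 2

Answer: 2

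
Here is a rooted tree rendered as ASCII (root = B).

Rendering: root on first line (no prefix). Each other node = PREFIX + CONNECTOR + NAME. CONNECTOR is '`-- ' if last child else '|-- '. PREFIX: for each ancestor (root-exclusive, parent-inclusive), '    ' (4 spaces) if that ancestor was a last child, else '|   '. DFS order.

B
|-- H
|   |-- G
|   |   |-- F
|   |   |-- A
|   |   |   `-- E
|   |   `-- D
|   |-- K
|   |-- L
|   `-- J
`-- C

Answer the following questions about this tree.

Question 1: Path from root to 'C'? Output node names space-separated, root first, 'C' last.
Walk down from root: B -> C

Answer: B C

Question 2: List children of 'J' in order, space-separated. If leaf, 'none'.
Node J's children (from adjacency): (leaf)

Answer: none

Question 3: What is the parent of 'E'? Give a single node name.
Scan adjacency: E appears as child of A

Answer: A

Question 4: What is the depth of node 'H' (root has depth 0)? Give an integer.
Answer: 1

Derivation:
Path from root to H: B -> H
Depth = number of edges = 1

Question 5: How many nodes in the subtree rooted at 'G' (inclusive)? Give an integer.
Answer: 5

Derivation:
Subtree rooted at G contains: A, D, E, F, G
Count = 5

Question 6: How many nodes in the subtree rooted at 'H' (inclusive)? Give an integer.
Answer: 9

Derivation:
Subtree rooted at H contains: A, D, E, F, G, H, J, K, L
Count = 9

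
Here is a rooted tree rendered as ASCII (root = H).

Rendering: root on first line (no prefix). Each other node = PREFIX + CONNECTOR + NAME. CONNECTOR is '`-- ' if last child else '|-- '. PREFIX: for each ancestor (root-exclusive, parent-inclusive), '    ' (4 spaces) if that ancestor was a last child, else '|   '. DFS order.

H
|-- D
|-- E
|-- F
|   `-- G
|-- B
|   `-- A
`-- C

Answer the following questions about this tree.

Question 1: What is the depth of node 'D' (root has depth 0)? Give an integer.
Answer: 1

Derivation:
Path from root to D: H -> D
Depth = number of edges = 1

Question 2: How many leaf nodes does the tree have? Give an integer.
Leaves (nodes with no children): A, C, D, E, G

Answer: 5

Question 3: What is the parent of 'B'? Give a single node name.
Answer: H

Derivation:
Scan adjacency: B appears as child of H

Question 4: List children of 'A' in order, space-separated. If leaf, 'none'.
Answer: none

Derivation:
Node A's children (from adjacency): (leaf)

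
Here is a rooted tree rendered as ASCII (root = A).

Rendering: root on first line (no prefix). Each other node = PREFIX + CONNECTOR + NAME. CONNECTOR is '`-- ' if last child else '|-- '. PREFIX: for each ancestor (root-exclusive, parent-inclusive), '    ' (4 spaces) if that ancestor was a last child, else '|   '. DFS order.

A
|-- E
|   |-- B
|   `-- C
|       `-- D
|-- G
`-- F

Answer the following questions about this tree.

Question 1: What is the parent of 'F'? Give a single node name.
Scan adjacency: F appears as child of A

Answer: A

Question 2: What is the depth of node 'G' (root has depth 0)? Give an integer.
Answer: 1

Derivation:
Path from root to G: A -> G
Depth = number of edges = 1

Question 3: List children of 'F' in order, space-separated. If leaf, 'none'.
Node F's children (from adjacency): (leaf)

Answer: none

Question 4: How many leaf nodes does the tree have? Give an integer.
Leaves (nodes with no children): B, D, F, G

Answer: 4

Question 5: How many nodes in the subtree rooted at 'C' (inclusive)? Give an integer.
Answer: 2

Derivation:
Subtree rooted at C contains: C, D
Count = 2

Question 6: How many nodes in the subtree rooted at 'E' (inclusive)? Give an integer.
Answer: 4

Derivation:
Subtree rooted at E contains: B, C, D, E
Count = 4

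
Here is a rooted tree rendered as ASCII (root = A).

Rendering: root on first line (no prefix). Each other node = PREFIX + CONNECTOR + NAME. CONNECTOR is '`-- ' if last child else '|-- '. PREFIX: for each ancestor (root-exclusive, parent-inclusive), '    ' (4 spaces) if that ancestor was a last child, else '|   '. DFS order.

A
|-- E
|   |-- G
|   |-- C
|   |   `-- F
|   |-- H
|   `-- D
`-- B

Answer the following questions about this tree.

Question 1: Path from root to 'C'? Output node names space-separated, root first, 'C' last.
Walk down from root: A -> E -> C

Answer: A E C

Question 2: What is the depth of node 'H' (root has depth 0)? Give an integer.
Answer: 2

Derivation:
Path from root to H: A -> E -> H
Depth = number of edges = 2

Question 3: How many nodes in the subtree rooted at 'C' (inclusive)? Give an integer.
Answer: 2

Derivation:
Subtree rooted at C contains: C, F
Count = 2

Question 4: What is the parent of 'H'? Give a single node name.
Scan adjacency: H appears as child of E

Answer: E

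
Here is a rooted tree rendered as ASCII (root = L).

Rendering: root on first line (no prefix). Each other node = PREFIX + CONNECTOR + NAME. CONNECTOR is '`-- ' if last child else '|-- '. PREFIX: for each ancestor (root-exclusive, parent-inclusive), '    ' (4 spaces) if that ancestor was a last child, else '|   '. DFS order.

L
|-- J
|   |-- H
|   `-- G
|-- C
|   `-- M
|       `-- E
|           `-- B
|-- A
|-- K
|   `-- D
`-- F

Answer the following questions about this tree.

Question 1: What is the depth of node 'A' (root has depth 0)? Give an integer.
Path from root to A: L -> A
Depth = number of edges = 1

Answer: 1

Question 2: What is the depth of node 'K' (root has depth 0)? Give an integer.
Path from root to K: L -> K
Depth = number of edges = 1

Answer: 1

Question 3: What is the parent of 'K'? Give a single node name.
Answer: L

Derivation:
Scan adjacency: K appears as child of L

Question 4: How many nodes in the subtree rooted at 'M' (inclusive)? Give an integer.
Subtree rooted at M contains: B, E, M
Count = 3

Answer: 3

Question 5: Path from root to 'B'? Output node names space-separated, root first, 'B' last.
Walk down from root: L -> C -> M -> E -> B

Answer: L C M E B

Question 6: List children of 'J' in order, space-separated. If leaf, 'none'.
Answer: H G

Derivation:
Node J's children (from adjacency): H, G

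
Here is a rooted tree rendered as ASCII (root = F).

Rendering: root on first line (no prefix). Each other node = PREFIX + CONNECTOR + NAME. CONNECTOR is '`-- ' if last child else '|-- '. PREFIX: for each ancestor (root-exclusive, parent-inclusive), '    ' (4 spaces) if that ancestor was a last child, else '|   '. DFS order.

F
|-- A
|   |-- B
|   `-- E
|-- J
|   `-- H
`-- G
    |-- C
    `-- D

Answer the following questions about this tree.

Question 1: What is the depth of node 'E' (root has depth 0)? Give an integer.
Path from root to E: F -> A -> E
Depth = number of edges = 2

Answer: 2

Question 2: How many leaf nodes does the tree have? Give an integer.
Answer: 5

Derivation:
Leaves (nodes with no children): B, C, D, E, H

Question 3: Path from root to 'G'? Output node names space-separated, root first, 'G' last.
Walk down from root: F -> G

Answer: F G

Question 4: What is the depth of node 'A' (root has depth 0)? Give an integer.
Path from root to A: F -> A
Depth = number of edges = 1

Answer: 1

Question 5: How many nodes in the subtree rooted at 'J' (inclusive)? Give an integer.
Subtree rooted at J contains: H, J
Count = 2

Answer: 2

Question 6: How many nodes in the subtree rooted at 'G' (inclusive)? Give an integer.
Subtree rooted at G contains: C, D, G
Count = 3

Answer: 3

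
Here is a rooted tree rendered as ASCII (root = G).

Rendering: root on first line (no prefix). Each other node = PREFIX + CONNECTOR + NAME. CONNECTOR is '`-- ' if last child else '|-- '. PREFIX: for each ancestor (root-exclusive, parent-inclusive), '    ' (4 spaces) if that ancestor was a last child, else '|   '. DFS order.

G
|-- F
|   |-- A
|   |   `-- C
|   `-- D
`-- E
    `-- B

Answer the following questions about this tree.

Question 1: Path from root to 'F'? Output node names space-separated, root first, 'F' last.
Walk down from root: G -> F

Answer: G F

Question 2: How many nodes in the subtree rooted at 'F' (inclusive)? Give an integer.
Answer: 4

Derivation:
Subtree rooted at F contains: A, C, D, F
Count = 4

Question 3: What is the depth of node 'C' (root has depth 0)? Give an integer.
Path from root to C: G -> F -> A -> C
Depth = number of edges = 3

Answer: 3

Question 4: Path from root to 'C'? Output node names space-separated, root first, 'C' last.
Answer: G F A C

Derivation:
Walk down from root: G -> F -> A -> C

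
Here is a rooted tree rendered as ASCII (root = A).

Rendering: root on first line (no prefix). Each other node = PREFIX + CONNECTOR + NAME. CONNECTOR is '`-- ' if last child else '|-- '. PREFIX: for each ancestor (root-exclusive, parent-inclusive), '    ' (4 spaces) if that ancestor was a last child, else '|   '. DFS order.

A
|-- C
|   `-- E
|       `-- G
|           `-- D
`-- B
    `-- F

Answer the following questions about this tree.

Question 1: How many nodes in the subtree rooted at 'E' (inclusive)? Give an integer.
Subtree rooted at E contains: D, E, G
Count = 3

Answer: 3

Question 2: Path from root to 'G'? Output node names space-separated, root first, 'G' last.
Walk down from root: A -> C -> E -> G

Answer: A C E G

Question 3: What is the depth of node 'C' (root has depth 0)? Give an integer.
Answer: 1

Derivation:
Path from root to C: A -> C
Depth = number of edges = 1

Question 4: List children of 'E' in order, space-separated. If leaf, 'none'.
Answer: G

Derivation:
Node E's children (from adjacency): G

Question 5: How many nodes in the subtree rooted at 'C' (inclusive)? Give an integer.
Answer: 4

Derivation:
Subtree rooted at C contains: C, D, E, G
Count = 4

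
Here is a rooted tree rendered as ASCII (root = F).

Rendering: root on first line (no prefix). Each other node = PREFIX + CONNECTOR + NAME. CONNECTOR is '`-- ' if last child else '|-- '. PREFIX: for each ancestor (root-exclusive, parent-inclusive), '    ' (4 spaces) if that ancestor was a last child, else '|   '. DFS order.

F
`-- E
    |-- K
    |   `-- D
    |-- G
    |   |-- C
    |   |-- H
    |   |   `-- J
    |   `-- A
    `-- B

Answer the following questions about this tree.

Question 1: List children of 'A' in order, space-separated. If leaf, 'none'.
Answer: none

Derivation:
Node A's children (from adjacency): (leaf)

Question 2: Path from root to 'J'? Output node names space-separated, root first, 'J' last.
Walk down from root: F -> E -> G -> H -> J

Answer: F E G H J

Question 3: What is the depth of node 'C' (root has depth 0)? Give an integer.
Answer: 3

Derivation:
Path from root to C: F -> E -> G -> C
Depth = number of edges = 3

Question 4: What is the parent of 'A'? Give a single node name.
Scan adjacency: A appears as child of G

Answer: G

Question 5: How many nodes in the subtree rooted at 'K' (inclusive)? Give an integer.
Answer: 2

Derivation:
Subtree rooted at K contains: D, K
Count = 2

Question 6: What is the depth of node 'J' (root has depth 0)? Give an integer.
Path from root to J: F -> E -> G -> H -> J
Depth = number of edges = 4

Answer: 4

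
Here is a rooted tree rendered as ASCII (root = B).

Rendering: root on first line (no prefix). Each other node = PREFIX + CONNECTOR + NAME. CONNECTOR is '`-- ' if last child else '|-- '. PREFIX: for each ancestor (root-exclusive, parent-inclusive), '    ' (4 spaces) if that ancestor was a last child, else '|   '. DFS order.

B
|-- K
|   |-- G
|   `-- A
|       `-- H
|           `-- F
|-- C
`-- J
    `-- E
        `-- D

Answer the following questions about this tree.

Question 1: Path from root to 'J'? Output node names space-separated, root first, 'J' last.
Answer: B J

Derivation:
Walk down from root: B -> J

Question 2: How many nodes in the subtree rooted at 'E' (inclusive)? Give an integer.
Subtree rooted at E contains: D, E
Count = 2

Answer: 2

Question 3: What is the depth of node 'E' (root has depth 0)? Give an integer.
Path from root to E: B -> J -> E
Depth = number of edges = 2

Answer: 2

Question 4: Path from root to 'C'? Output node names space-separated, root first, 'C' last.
Answer: B C

Derivation:
Walk down from root: B -> C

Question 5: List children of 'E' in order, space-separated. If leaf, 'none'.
Node E's children (from adjacency): D

Answer: D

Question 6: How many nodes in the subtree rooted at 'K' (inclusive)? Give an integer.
Answer: 5

Derivation:
Subtree rooted at K contains: A, F, G, H, K
Count = 5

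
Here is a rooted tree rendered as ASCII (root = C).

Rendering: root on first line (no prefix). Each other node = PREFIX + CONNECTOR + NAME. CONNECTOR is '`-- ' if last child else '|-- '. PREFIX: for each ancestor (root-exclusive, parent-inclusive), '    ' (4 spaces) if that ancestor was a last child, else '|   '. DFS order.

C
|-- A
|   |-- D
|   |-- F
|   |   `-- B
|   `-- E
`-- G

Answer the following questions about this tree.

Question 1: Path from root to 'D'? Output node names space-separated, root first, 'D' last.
Walk down from root: C -> A -> D

Answer: C A D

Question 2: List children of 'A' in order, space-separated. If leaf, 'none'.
Answer: D F E

Derivation:
Node A's children (from adjacency): D, F, E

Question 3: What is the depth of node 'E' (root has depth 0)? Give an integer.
Path from root to E: C -> A -> E
Depth = number of edges = 2

Answer: 2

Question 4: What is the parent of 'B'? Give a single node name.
Answer: F

Derivation:
Scan adjacency: B appears as child of F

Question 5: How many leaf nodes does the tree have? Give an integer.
Answer: 4

Derivation:
Leaves (nodes with no children): B, D, E, G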